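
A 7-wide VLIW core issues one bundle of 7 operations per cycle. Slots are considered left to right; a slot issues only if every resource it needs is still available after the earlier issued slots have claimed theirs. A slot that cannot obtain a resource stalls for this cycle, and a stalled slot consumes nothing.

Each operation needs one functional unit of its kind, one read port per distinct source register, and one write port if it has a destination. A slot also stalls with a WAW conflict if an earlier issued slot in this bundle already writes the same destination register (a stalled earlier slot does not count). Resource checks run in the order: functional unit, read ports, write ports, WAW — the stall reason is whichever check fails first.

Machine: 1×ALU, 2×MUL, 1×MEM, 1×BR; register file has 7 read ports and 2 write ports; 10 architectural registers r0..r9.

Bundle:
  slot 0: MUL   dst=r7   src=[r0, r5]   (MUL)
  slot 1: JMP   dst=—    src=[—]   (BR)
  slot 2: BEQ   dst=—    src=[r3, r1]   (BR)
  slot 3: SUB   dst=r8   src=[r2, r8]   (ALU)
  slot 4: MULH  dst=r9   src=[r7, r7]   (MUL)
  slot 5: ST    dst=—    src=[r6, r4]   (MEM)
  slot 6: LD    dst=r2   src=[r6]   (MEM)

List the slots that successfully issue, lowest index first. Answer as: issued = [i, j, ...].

  0. MUL→r7 ⇒ go  {1A/1Mu/1Ld/1B | 5r 1w}
  1. BR ⇒ go  {1A/1Mu/1Ld/0B | 5r 1w}
  2. BR ⇒ no(FU)  {1A/1Mu/1Ld/0B | 5r 1w}
  3. ALU→r8 ⇒ go  {0A/1Mu/1Ld/0B | 3r 0w}
  4. MUL→r9 ⇒ no(WR_PORT)  {0A/1Mu/1Ld/0B | 3r 0w}
  5. MEM ⇒ go  {0A/1Mu/0Ld/0B | 1r 0w}
  6. MEM→r2 ⇒ no(FU)  {0A/1Mu/0Ld/0B | 1r 0w}

issued = [0, 1, 3, 5]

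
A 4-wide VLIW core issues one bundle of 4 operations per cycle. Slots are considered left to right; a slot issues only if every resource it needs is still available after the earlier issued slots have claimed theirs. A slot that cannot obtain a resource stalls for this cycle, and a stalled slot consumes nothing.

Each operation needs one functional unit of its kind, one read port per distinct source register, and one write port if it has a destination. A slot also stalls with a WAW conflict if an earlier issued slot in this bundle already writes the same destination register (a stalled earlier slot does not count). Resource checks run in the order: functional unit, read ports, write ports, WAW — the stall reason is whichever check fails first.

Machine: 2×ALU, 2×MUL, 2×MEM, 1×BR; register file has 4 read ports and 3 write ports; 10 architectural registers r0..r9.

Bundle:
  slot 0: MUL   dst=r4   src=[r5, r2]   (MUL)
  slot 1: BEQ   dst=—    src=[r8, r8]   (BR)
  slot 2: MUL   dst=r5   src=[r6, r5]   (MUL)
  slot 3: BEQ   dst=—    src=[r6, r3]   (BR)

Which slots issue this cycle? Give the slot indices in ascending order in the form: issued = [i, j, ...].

issued = [0, 1]

  0. MUL→r4 ⇒ go  {2A/1Mu/2Ld/1B | 2r 2w}
  1. BR ⇒ go  {2A/1Mu/2Ld/0B | 1r 2w}
  2. MUL→r5 ⇒ no(RD_PORT)  {2A/1Mu/2Ld/0B | 1r 2w}
  3. BR ⇒ no(FU)  {2A/1Mu/2Ld/0B | 1r 2w}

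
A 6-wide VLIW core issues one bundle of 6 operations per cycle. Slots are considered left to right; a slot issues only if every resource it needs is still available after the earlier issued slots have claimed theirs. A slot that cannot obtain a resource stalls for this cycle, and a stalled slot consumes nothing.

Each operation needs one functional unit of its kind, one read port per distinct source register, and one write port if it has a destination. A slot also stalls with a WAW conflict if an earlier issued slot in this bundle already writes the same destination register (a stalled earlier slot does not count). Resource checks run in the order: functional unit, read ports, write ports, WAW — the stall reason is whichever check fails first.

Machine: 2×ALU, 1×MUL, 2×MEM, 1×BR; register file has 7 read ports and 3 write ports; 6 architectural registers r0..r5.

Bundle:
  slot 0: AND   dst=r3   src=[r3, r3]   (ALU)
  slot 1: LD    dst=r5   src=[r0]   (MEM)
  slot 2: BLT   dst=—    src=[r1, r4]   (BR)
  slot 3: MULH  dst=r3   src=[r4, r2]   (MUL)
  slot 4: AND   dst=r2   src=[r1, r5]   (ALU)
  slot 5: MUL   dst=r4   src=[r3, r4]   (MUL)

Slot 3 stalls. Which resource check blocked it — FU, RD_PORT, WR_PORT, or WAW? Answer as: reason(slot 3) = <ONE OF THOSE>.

[0] ALU needs rd=1 wr=1: ok; after: ALU=1 MUL=1 MEM=2 BR=1, R=6, W=2
[1] MEM needs rd=1 wr=1: ok; after: ALU=1 MUL=1 MEM=1 BR=1, R=5, W=1
[2] BR needs rd=2 wr=0: ok; after: ALU=1 MUL=1 MEM=1 BR=0, R=3, W=1
[3] MUL needs rd=2 wr=1: WAW; after: ALU=1 MUL=1 MEM=1 BR=0, R=3, W=1
[4] ALU needs rd=2 wr=1: ok; after: ALU=0 MUL=1 MEM=1 BR=0, R=1, W=0
[5] MUL needs rd=2 wr=1: RD_PORT; after: ALU=0 MUL=1 MEM=1 BR=0, R=1, W=0

reason(slot 3) = WAW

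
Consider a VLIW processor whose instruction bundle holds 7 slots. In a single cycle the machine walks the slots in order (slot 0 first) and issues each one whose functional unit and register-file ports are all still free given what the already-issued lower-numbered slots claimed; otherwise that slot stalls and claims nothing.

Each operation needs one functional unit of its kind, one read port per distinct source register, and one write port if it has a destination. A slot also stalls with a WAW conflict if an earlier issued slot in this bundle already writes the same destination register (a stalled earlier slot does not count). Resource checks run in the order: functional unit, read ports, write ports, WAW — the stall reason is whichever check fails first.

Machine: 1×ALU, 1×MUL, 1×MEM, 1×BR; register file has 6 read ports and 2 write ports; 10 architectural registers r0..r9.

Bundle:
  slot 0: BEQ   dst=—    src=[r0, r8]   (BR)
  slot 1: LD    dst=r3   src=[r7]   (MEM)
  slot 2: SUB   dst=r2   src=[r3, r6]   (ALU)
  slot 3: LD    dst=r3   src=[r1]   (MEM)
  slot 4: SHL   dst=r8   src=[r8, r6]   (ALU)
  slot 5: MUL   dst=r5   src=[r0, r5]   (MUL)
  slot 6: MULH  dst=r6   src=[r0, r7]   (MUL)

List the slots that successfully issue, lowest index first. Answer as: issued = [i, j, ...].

[0] BR needs rd=2 wr=0: ok; after: ALU=1 MUL=1 MEM=1 BR=0, R=4, W=2
[1] MEM needs rd=1 wr=1: ok; after: ALU=1 MUL=1 MEM=0 BR=0, R=3, W=1
[2] ALU needs rd=2 wr=1: ok; after: ALU=0 MUL=1 MEM=0 BR=0, R=1, W=0
[3] MEM needs rd=1 wr=1: FU; after: ALU=0 MUL=1 MEM=0 BR=0, R=1, W=0
[4] ALU needs rd=2 wr=1: FU; after: ALU=0 MUL=1 MEM=0 BR=0, R=1, W=0
[5] MUL needs rd=2 wr=1: RD_PORT; after: ALU=0 MUL=1 MEM=0 BR=0, R=1, W=0
[6] MUL needs rd=2 wr=1: RD_PORT; after: ALU=0 MUL=1 MEM=0 BR=0, R=1, W=0

issued = [0, 1, 2]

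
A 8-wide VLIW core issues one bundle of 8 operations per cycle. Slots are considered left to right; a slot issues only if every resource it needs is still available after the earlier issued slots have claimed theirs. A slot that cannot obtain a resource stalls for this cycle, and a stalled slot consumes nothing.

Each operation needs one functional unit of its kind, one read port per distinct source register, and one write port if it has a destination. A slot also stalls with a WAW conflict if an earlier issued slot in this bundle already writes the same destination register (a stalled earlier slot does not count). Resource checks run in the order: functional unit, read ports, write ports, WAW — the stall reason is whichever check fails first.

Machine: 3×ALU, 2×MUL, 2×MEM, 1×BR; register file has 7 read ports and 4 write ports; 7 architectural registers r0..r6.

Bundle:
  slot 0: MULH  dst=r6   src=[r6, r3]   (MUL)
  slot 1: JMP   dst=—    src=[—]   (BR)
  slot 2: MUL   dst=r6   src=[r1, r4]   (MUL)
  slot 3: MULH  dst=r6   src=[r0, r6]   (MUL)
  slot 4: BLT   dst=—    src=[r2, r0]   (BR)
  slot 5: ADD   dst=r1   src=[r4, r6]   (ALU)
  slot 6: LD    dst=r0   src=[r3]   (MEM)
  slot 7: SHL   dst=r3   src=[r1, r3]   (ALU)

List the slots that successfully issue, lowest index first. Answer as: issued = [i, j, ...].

issued = [0, 1, 5, 6, 7]

slot 0 (MUL): ISSUE — free A3,Mu1,Ld2,B1 rp5 wp3
slot 1 (BR): ISSUE — free A3,Mu1,Ld2,B0 rp5 wp3
slot 2 (MUL): stall WAW — free A3,Mu1,Ld2,B0 rp5 wp3
slot 3 (MUL): stall WAW — free A3,Mu1,Ld2,B0 rp5 wp3
slot 4 (BR): stall FU — free A3,Mu1,Ld2,B0 rp5 wp3
slot 5 (ALU): ISSUE — free A2,Mu1,Ld2,B0 rp3 wp2
slot 6 (MEM): ISSUE — free A2,Mu1,Ld1,B0 rp2 wp1
slot 7 (ALU): ISSUE — free A1,Mu1,Ld1,B0 rp0 wp0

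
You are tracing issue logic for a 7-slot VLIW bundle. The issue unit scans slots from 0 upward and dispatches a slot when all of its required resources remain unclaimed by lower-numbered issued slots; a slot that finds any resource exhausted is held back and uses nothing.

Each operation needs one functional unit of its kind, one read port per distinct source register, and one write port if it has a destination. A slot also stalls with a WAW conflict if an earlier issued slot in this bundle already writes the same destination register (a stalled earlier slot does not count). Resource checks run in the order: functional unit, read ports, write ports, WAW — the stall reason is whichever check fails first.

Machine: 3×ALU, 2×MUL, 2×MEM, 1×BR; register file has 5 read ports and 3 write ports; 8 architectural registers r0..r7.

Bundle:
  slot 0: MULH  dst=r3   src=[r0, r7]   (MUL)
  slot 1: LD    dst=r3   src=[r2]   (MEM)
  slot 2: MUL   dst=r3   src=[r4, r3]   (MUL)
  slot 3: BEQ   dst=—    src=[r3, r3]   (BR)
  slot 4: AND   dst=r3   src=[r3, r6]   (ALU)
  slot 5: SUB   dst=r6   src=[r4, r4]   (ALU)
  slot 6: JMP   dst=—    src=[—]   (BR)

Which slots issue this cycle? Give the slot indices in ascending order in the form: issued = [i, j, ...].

  0. MUL→r3 ⇒ go  {3A/1Mu/2Ld/1B | 3r 2w}
  1. MEM→r3 ⇒ no(WAW)  {3A/1Mu/2Ld/1B | 3r 2w}
  2. MUL→r3 ⇒ no(WAW)  {3A/1Mu/2Ld/1B | 3r 2w}
  3. BR ⇒ go  {3A/1Mu/2Ld/0B | 2r 2w}
  4. ALU→r3 ⇒ no(WAW)  {3A/1Mu/2Ld/0B | 2r 2w}
  5. ALU→r6 ⇒ go  {2A/1Mu/2Ld/0B | 1r 1w}
  6. BR ⇒ no(FU)  {2A/1Mu/2Ld/0B | 1r 1w}

issued = [0, 3, 5]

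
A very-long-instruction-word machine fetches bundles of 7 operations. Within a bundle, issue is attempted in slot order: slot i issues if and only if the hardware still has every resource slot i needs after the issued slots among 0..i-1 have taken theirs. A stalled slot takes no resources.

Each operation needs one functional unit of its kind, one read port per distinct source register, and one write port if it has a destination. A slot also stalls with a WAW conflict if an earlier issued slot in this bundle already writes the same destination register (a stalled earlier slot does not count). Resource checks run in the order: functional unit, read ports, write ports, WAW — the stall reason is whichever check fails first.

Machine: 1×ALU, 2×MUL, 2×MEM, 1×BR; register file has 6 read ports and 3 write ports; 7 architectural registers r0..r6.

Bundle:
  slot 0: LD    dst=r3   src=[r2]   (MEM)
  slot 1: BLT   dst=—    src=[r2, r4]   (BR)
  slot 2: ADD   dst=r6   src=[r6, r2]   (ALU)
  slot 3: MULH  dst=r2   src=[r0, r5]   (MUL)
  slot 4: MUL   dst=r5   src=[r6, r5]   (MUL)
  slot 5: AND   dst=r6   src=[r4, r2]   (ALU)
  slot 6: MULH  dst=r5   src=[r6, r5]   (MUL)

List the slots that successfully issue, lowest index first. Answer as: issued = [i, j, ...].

#0 MEM src=r2 dispatched  <A:1 Mu:2 Ld:1 B:1 rd:5 wr:2>
#1 BR src=r2,r4 dispatched  <A:1 Mu:2 Ld:1 B:0 rd:3 wr:2>
#2 ALU src=r6,r2 dispatched  <A:0 Mu:2 Ld:1 B:0 rd:1 wr:1>
#3 MUL src=r0,r5 held:RD_PORT  <A:0 Mu:2 Ld:1 B:0 rd:1 wr:1>
#4 MUL src=r6,r5 held:RD_PORT  <A:0 Mu:2 Ld:1 B:0 rd:1 wr:1>
#5 ALU src=r4,r2 held:FU  <A:0 Mu:2 Ld:1 B:0 rd:1 wr:1>
#6 MUL src=r6,r5 held:RD_PORT  <A:0 Mu:2 Ld:1 B:0 rd:1 wr:1>

issued = [0, 1, 2]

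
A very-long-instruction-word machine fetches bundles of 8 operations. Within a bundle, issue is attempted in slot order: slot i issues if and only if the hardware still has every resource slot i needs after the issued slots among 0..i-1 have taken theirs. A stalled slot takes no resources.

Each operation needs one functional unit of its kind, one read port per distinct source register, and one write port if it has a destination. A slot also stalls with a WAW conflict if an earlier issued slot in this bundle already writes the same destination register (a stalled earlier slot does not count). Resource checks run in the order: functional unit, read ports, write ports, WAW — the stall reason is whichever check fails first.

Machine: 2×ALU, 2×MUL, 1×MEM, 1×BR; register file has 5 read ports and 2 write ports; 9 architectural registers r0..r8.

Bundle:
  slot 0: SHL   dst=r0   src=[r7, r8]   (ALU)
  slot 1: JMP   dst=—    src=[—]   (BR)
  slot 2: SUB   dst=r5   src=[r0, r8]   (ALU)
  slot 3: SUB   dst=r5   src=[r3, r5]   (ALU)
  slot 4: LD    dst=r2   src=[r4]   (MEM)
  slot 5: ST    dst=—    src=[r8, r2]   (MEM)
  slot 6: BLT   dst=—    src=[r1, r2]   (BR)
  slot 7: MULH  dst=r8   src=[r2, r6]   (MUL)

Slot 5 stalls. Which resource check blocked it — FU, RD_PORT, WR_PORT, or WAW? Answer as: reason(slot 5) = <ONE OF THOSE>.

slot 0 (ALU): ISSUE — free A1,Mu2,Ld1,B1 rp3 wp1
slot 1 (BR): ISSUE — free A1,Mu2,Ld1,B0 rp3 wp1
slot 2 (ALU): ISSUE — free A0,Mu2,Ld1,B0 rp1 wp0
slot 3 (ALU): stall FU — free A0,Mu2,Ld1,B0 rp1 wp0
slot 4 (MEM): stall WR_PORT — free A0,Mu2,Ld1,B0 rp1 wp0
slot 5 (MEM): stall RD_PORT — free A0,Mu2,Ld1,B0 rp1 wp0
slot 6 (BR): stall FU — free A0,Mu2,Ld1,B0 rp1 wp0
slot 7 (MUL): stall RD_PORT — free A0,Mu2,Ld1,B0 rp1 wp0

reason(slot 5) = RD_PORT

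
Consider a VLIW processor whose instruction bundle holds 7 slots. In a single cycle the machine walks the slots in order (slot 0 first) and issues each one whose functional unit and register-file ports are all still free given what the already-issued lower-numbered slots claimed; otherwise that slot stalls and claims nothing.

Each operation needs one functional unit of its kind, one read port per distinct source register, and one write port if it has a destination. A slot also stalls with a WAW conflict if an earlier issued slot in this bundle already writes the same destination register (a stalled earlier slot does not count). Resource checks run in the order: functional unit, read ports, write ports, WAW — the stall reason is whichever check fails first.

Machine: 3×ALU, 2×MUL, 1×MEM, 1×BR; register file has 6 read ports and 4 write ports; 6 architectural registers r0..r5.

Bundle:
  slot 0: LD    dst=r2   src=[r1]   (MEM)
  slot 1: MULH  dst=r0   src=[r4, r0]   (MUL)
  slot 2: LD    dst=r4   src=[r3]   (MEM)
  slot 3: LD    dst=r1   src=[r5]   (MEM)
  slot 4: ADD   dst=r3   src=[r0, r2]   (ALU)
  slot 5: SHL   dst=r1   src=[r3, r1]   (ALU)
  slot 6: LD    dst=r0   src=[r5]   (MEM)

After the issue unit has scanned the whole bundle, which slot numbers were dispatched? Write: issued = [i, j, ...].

issued = [0, 1, 4]

slot 0 (MEM): ISSUE — free A3,Mu2,Ld0,B1 rp5 wp3
slot 1 (MUL): ISSUE — free A3,Mu1,Ld0,B1 rp3 wp2
slot 2 (MEM): stall FU — free A3,Mu1,Ld0,B1 rp3 wp2
slot 3 (MEM): stall FU — free A3,Mu1,Ld0,B1 rp3 wp2
slot 4 (ALU): ISSUE — free A2,Mu1,Ld0,B1 rp1 wp1
slot 5 (ALU): stall RD_PORT — free A2,Mu1,Ld0,B1 rp1 wp1
slot 6 (MEM): stall FU — free A2,Mu1,Ld0,B1 rp1 wp1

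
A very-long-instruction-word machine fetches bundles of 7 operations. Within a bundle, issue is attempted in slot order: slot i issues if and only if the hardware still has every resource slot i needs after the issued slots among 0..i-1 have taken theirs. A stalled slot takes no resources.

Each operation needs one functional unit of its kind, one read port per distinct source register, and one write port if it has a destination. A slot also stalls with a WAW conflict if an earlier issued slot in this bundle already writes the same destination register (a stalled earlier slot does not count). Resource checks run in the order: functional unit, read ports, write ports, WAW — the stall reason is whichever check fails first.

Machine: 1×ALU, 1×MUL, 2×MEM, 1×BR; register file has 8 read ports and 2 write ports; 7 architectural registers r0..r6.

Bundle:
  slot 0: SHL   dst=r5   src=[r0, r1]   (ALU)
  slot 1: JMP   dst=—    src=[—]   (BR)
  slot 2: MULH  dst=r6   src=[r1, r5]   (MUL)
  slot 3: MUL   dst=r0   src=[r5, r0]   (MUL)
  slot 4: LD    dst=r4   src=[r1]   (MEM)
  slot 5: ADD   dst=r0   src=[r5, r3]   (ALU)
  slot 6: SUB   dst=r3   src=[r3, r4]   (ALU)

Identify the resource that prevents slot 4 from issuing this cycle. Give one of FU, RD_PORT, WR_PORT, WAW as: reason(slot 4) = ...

(0) want 1×ALU +2rd +1wr — yes → AL0|MU1|ME2|BR1|rd6|wr1
(1) want 1×BR +0rd +0wr — yes → AL0|MU1|ME2|BR0|rd6|wr1
(2) want 1×MUL +2rd +1wr — yes → AL0|MU0|ME2|BR0|rd4|wr0
(3) want 1×MUL +2rd +1wr — FU → AL0|MU0|ME2|BR0|rd4|wr0
(4) want 1×MEM +1rd +1wr — WR_PORT → AL0|MU0|ME2|BR0|rd4|wr0
(5) want 1×ALU +2rd +1wr — FU → AL0|MU0|ME2|BR0|rd4|wr0
(6) want 1×ALU +2rd +1wr — FU → AL0|MU0|ME2|BR0|rd4|wr0

reason(slot 4) = WR_PORT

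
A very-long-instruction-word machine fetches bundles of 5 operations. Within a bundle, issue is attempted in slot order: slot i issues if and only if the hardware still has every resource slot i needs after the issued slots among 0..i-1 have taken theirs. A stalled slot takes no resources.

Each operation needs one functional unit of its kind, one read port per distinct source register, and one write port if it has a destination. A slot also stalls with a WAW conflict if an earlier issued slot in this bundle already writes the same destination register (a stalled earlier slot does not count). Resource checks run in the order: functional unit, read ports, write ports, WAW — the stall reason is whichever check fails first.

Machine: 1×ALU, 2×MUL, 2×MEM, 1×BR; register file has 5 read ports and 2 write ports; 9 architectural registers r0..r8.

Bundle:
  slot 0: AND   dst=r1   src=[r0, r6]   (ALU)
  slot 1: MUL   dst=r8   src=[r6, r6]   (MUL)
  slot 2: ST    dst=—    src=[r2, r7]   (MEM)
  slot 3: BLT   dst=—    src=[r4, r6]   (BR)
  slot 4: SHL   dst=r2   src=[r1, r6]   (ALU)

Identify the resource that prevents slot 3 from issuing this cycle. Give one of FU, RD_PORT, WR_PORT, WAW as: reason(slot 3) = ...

reason(slot 3) = RD_PORT

(0) want 1×ALU +2rd +1wr — yes → AL0|MU2|ME2|BR1|rd3|wr1
(1) want 1×MUL +1rd +1wr — yes → AL0|MU1|ME2|BR1|rd2|wr0
(2) want 1×MEM +2rd +0wr — yes → AL0|MU1|ME1|BR1|rd0|wr0
(3) want 1×BR +2rd +0wr — RD_PORT → AL0|MU1|ME1|BR1|rd0|wr0
(4) want 1×ALU +2rd +1wr — FU → AL0|MU1|ME1|BR1|rd0|wr0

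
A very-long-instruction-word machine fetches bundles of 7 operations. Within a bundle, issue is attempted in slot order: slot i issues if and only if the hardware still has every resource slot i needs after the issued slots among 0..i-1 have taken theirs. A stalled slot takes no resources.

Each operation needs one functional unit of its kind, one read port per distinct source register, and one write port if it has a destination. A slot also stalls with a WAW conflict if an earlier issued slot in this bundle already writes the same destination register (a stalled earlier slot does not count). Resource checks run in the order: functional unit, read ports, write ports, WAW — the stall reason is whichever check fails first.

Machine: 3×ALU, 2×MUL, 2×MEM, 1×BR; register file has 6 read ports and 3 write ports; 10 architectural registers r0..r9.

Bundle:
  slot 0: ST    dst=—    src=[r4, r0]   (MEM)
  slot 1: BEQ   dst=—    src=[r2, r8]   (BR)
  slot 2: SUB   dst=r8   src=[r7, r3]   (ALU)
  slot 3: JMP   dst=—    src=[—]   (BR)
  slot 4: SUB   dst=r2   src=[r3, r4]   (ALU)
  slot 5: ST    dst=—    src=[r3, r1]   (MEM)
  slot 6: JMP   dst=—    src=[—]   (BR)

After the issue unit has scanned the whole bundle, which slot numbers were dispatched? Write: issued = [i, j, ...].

issued = [0, 1, 2]

slot 0 (MEM): ISSUE — free A3,Mu2,Ld1,B1 rp4 wp3
slot 1 (BR): ISSUE — free A3,Mu2,Ld1,B0 rp2 wp3
slot 2 (ALU): ISSUE — free A2,Mu2,Ld1,B0 rp0 wp2
slot 3 (BR): stall FU — free A2,Mu2,Ld1,B0 rp0 wp2
slot 4 (ALU): stall RD_PORT — free A2,Mu2,Ld1,B0 rp0 wp2
slot 5 (MEM): stall RD_PORT — free A2,Mu2,Ld1,B0 rp0 wp2
slot 6 (BR): stall FU — free A2,Mu2,Ld1,B0 rp0 wp2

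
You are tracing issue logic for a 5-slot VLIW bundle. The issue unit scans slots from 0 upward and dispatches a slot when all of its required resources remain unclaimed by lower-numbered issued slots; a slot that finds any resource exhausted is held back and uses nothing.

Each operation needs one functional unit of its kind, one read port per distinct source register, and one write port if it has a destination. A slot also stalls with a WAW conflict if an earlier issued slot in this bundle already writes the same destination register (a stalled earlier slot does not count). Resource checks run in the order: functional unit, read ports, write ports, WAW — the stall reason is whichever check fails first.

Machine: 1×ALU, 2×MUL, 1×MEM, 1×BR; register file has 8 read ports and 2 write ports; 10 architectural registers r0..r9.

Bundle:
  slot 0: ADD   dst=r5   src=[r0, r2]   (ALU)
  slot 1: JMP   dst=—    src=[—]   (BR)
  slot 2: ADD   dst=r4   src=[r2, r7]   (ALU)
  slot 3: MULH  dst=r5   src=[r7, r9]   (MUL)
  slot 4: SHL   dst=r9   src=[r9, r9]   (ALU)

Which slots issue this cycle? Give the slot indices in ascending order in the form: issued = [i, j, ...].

issued = [0, 1]

#0 ALU src=r0,r2 dispatched  <A:0 Mu:2 Ld:1 B:1 rd:6 wr:1>
#1 BR src=- dispatched  <A:0 Mu:2 Ld:1 B:0 rd:6 wr:1>
#2 ALU src=r2,r7 held:FU  <A:0 Mu:2 Ld:1 B:0 rd:6 wr:1>
#3 MUL src=r7,r9 held:WAW  <A:0 Mu:2 Ld:1 B:0 rd:6 wr:1>
#4 ALU src=r9,r9 held:FU  <A:0 Mu:2 Ld:1 B:0 rd:6 wr:1>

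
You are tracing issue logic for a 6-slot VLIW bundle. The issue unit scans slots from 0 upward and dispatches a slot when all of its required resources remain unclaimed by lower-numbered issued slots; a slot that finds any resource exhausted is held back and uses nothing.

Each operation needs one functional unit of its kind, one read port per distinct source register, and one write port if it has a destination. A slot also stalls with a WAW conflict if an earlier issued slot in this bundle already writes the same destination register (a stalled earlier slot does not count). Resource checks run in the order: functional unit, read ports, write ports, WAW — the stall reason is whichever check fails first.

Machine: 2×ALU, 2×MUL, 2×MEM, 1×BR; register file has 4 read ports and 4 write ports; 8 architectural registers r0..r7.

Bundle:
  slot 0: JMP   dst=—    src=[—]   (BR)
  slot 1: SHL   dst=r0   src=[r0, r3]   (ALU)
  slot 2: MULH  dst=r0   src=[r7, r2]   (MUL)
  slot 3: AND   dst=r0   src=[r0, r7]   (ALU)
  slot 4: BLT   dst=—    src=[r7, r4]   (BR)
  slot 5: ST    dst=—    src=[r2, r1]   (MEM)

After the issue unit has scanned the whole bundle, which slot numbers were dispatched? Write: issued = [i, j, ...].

issued = [0, 1, 5]

[0] BR needs rd=0 wr=0: ok; after: ALU=2 MUL=2 MEM=2 BR=0, R=4, W=4
[1] ALU needs rd=2 wr=1: ok; after: ALU=1 MUL=2 MEM=2 BR=0, R=2, W=3
[2] MUL needs rd=2 wr=1: WAW; after: ALU=1 MUL=2 MEM=2 BR=0, R=2, W=3
[3] ALU needs rd=2 wr=1: WAW; after: ALU=1 MUL=2 MEM=2 BR=0, R=2, W=3
[4] BR needs rd=2 wr=0: FU; after: ALU=1 MUL=2 MEM=2 BR=0, R=2, W=3
[5] MEM needs rd=2 wr=0: ok; after: ALU=1 MUL=2 MEM=1 BR=0, R=0, W=3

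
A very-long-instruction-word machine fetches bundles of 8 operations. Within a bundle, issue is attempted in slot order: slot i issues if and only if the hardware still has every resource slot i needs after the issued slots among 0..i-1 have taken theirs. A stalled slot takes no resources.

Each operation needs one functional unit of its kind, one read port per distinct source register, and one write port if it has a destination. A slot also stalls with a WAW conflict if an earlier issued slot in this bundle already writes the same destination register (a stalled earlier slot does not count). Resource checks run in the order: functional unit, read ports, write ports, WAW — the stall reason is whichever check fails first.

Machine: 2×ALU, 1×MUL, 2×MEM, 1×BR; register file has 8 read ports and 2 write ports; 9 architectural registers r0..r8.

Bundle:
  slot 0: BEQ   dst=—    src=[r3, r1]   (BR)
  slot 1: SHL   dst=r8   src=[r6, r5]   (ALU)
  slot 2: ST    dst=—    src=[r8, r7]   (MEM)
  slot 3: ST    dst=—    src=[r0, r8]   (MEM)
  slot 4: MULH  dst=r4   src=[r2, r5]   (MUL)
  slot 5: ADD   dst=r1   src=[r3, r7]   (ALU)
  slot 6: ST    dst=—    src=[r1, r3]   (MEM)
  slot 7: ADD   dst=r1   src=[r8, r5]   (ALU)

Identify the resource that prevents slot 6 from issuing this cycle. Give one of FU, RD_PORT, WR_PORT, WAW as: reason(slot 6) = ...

#0 BR src=r3,r1 dispatched  <A:2 Mu:1 Ld:2 B:0 rd:6 wr:2>
#1 ALU src=r6,r5 dispatched  <A:1 Mu:1 Ld:2 B:0 rd:4 wr:1>
#2 MEM src=r8,r7 dispatched  <A:1 Mu:1 Ld:1 B:0 rd:2 wr:1>
#3 MEM src=r0,r8 dispatched  <A:1 Mu:1 Ld:0 B:0 rd:0 wr:1>
#4 MUL src=r2,r5 held:RD_PORT  <A:1 Mu:1 Ld:0 B:0 rd:0 wr:1>
#5 ALU src=r3,r7 held:RD_PORT  <A:1 Mu:1 Ld:0 B:0 rd:0 wr:1>
#6 MEM src=r1,r3 held:FU  <A:1 Mu:1 Ld:0 B:0 rd:0 wr:1>
#7 ALU src=r8,r5 held:RD_PORT  <A:1 Mu:1 Ld:0 B:0 rd:0 wr:1>

reason(slot 6) = FU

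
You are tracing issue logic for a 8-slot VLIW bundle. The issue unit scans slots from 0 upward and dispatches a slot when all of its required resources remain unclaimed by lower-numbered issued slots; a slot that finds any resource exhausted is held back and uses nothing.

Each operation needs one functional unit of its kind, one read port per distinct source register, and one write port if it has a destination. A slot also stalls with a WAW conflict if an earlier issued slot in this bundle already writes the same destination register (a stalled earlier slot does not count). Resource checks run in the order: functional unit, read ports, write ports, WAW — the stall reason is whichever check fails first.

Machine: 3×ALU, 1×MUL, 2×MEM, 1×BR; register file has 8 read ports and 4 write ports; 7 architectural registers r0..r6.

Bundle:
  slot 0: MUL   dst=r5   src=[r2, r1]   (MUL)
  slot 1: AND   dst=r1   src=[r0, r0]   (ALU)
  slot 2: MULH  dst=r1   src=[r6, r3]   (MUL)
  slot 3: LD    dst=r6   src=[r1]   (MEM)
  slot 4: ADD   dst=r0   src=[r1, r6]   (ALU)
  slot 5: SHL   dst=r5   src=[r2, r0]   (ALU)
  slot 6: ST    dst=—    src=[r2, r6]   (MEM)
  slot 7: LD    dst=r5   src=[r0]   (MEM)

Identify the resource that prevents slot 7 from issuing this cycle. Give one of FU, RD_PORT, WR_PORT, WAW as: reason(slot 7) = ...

reason(slot 7) = FU

[0] MUL needs rd=2 wr=1: ok; after: ALU=3 MUL=0 MEM=2 BR=1, R=6, W=3
[1] ALU needs rd=1 wr=1: ok; after: ALU=2 MUL=0 MEM=2 BR=1, R=5, W=2
[2] MUL needs rd=2 wr=1: FU; after: ALU=2 MUL=0 MEM=2 BR=1, R=5, W=2
[3] MEM needs rd=1 wr=1: ok; after: ALU=2 MUL=0 MEM=1 BR=1, R=4, W=1
[4] ALU needs rd=2 wr=1: ok; after: ALU=1 MUL=0 MEM=1 BR=1, R=2, W=0
[5] ALU needs rd=2 wr=1: WR_PORT; after: ALU=1 MUL=0 MEM=1 BR=1, R=2, W=0
[6] MEM needs rd=2 wr=0: ok; after: ALU=1 MUL=0 MEM=0 BR=1, R=0, W=0
[7] MEM needs rd=1 wr=1: FU; after: ALU=1 MUL=0 MEM=0 BR=1, R=0, W=0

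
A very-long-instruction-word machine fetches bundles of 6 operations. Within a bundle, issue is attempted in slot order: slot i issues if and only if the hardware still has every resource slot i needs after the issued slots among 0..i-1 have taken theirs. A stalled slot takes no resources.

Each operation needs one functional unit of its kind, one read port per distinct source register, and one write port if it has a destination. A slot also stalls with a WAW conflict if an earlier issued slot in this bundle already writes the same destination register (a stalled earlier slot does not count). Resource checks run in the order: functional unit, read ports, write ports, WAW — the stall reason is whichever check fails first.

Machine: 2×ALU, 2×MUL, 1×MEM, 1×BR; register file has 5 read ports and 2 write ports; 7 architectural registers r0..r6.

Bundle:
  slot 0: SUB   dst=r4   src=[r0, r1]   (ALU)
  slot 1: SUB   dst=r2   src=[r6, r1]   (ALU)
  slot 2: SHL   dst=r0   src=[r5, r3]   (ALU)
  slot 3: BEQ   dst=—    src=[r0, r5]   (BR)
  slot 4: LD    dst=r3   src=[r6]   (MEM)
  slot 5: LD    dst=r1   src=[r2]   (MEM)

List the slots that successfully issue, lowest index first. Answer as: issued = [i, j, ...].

issued = [0, 1]

#0 ALU src=r0,r1 dispatched  <A:1 Mu:2 Ld:1 B:1 rd:3 wr:1>
#1 ALU src=r6,r1 dispatched  <A:0 Mu:2 Ld:1 B:1 rd:1 wr:0>
#2 ALU src=r5,r3 held:FU  <A:0 Mu:2 Ld:1 B:1 rd:1 wr:0>
#3 BR src=r0,r5 held:RD_PORT  <A:0 Mu:2 Ld:1 B:1 rd:1 wr:0>
#4 MEM src=r6 held:WR_PORT  <A:0 Mu:2 Ld:1 B:1 rd:1 wr:0>
#5 MEM src=r2 held:WR_PORT  <A:0 Mu:2 Ld:1 B:1 rd:1 wr:0>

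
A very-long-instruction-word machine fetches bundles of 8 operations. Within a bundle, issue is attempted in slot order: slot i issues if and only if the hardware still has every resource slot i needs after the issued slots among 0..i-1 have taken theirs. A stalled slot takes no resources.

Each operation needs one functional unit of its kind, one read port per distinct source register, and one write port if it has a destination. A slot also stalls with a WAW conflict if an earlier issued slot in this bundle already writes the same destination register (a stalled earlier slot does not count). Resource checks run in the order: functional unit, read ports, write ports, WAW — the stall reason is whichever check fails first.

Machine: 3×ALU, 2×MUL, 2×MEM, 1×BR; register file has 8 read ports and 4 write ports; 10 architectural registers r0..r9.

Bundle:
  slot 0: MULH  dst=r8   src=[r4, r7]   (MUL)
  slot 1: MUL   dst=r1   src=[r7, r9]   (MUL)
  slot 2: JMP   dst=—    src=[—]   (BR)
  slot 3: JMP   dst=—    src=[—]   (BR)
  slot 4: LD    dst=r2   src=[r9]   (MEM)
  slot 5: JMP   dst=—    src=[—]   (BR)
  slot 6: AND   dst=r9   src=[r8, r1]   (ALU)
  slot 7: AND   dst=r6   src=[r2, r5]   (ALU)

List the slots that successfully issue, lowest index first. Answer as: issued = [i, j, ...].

issued = [0, 1, 2, 4, 6]

  0. MUL→r8 ⇒ go  {3A/1Mu/2Ld/1B | 6r 3w}
  1. MUL→r1 ⇒ go  {3A/0Mu/2Ld/1B | 4r 2w}
  2. BR ⇒ go  {3A/0Mu/2Ld/0B | 4r 2w}
  3. BR ⇒ no(FU)  {3A/0Mu/2Ld/0B | 4r 2w}
  4. MEM→r2 ⇒ go  {3A/0Mu/1Ld/0B | 3r 1w}
  5. BR ⇒ no(FU)  {3A/0Mu/1Ld/0B | 3r 1w}
  6. ALU→r9 ⇒ go  {2A/0Mu/1Ld/0B | 1r 0w}
  7. ALU→r6 ⇒ no(RD_PORT)  {2A/0Mu/1Ld/0B | 1r 0w}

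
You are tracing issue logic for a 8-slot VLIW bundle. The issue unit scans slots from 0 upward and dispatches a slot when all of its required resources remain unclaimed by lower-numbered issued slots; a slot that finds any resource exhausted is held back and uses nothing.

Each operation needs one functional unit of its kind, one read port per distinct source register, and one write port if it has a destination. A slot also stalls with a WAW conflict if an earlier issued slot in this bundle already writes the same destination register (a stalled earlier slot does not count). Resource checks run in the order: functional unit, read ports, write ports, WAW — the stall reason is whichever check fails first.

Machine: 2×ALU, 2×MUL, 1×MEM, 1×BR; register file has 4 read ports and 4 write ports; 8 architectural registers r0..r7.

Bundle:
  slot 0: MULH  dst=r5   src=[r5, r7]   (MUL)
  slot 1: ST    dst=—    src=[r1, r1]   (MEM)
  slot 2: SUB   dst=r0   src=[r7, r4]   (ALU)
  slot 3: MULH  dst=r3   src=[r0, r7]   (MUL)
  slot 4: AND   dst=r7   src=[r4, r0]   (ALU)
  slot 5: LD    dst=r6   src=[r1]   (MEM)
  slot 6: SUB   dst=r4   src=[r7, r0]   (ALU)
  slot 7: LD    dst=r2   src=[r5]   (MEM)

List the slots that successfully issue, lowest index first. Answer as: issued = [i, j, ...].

(0) want 1×MUL +2rd +1wr — yes → AL2|MU1|ME1|BR1|rd2|wr3
(1) want 1×MEM +1rd +0wr — yes → AL2|MU1|ME0|BR1|rd1|wr3
(2) want 1×ALU +2rd +1wr — RD_PORT → AL2|MU1|ME0|BR1|rd1|wr3
(3) want 1×MUL +2rd +1wr — RD_PORT → AL2|MU1|ME0|BR1|rd1|wr3
(4) want 1×ALU +2rd +1wr — RD_PORT → AL2|MU1|ME0|BR1|rd1|wr3
(5) want 1×MEM +1rd +1wr — FU → AL2|MU1|ME0|BR1|rd1|wr3
(6) want 1×ALU +2rd +1wr — RD_PORT → AL2|MU1|ME0|BR1|rd1|wr3
(7) want 1×MEM +1rd +1wr — FU → AL2|MU1|ME0|BR1|rd1|wr3

issued = [0, 1]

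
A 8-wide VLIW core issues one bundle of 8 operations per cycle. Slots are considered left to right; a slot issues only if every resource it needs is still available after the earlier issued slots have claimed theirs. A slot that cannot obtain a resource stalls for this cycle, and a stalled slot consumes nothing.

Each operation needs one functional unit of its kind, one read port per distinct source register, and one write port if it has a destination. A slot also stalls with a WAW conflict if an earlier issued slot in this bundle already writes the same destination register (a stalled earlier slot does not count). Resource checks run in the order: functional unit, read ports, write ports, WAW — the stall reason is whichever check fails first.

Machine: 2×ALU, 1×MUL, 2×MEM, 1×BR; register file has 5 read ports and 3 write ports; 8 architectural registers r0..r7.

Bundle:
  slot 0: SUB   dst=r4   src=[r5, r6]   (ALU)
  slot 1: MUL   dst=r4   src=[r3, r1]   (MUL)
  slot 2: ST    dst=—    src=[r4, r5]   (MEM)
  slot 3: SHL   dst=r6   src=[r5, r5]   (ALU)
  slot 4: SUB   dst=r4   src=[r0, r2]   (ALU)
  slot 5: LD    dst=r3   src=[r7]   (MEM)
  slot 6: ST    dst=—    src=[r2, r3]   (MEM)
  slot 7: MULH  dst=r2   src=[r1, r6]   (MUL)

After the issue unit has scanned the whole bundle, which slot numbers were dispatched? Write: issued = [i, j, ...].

issued = [0, 2, 3]

#0 ALU src=r5,r6 dispatched  <A:1 Mu:1 Ld:2 B:1 rd:3 wr:2>
#1 MUL src=r3,r1 held:WAW  <A:1 Mu:1 Ld:2 B:1 rd:3 wr:2>
#2 MEM src=r4,r5 dispatched  <A:1 Mu:1 Ld:1 B:1 rd:1 wr:2>
#3 ALU src=r5,r5 dispatched  <A:0 Mu:1 Ld:1 B:1 rd:0 wr:1>
#4 ALU src=r0,r2 held:FU  <A:0 Mu:1 Ld:1 B:1 rd:0 wr:1>
#5 MEM src=r7 held:RD_PORT  <A:0 Mu:1 Ld:1 B:1 rd:0 wr:1>
#6 MEM src=r2,r3 held:RD_PORT  <A:0 Mu:1 Ld:1 B:1 rd:0 wr:1>
#7 MUL src=r1,r6 held:RD_PORT  <A:0 Mu:1 Ld:1 B:1 rd:0 wr:1>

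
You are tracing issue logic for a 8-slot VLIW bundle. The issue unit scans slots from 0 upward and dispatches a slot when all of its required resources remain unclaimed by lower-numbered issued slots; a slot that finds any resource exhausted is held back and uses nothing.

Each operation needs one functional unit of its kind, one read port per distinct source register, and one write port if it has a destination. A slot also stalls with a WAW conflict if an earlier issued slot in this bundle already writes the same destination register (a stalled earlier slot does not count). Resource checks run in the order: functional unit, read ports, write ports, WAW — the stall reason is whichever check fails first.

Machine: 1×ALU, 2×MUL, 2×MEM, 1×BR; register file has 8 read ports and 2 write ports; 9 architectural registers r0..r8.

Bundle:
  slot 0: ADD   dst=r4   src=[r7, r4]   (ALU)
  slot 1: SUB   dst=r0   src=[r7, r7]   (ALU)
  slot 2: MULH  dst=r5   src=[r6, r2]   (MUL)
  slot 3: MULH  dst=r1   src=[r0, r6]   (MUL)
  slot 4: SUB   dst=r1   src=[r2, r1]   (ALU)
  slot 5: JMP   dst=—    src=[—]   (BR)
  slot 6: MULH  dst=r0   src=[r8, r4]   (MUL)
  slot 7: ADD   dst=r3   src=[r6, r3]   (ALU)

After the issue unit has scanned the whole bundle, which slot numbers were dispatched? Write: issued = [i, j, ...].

issued = [0, 2, 5]

  0. ALU→r4 ⇒ go  {0A/2Mu/2Ld/1B | 6r 1w}
  1. ALU→r0 ⇒ no(FU)  {0A/2Mu/2Ld/1B | 6r 1w}
  2. MUL→r5 ⇒ go  {0A/1Mu/2Ld/1B | 4r 0w}
  3. MUL→r1 ⇒ no(WR_PORT)  {0A/1Mu/2Ld/1B | 4r 0w}
  4. ALU→r1 ⇒ no(FU)  {0A/1Mu/2Ld/1B | 4r 0w}
  5. BR ⇒ go  {0A/1Mu/2Ld/0B | 4r 0w}
  6. MUL→r0 ⇒ no(WR_PORT)  {0A/1Mu/2Ld/0B | 4r 0w}
  7. ALU→r3 ⇒ no(FU)  {0A/1Mu/2Ld/0B | 4r 0w}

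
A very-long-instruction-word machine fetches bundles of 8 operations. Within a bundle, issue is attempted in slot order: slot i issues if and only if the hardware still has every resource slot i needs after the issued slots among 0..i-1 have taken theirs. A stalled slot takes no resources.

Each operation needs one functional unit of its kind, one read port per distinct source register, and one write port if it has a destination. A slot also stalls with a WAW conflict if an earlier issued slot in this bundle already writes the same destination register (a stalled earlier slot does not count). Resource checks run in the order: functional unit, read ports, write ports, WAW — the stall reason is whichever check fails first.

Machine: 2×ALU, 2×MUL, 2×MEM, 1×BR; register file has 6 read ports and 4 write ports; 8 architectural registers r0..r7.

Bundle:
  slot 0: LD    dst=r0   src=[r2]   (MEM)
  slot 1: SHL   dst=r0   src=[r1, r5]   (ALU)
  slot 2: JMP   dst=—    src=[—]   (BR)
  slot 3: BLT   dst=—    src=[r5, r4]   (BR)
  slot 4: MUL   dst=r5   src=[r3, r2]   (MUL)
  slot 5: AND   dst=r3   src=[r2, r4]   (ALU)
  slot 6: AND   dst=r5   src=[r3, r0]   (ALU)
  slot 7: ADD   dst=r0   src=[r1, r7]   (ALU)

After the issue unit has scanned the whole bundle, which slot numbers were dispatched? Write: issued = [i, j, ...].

issued = [0, 2, 4, 5]

  0. MEM→r0 ⇒ go  {2A/2Mu/1Ld/1B | 5r 3w}
  1. ALU→r0 ⇒ no(WAW)  {2A/2Mu/1Ld/1B | 5r 3w}
  2. BR ⇒ go  {2A/2Mu/1Ld/0B | 5r 3w}
  3. BR ⇒ no(FU)  {2A/2Mu/1Ld/0B | 5r 3w}
  4. MUL→r5 ⇒ go  {2A/1Mu/1Ld/0B | 3r 2w}
  5. ALU→r3 ⇒ go  {1A/1Mu/1Ld/0B | 1r 1w}
  6. ALU→r5 ⇒ no(RD_PORT)  {1A/1Mu/1Ld/0B | 1r 1w}
  7. ALU→r0 ⇒ no(RD_PORT)  {1A/1Mu/1Ld/0B | 1r 1w}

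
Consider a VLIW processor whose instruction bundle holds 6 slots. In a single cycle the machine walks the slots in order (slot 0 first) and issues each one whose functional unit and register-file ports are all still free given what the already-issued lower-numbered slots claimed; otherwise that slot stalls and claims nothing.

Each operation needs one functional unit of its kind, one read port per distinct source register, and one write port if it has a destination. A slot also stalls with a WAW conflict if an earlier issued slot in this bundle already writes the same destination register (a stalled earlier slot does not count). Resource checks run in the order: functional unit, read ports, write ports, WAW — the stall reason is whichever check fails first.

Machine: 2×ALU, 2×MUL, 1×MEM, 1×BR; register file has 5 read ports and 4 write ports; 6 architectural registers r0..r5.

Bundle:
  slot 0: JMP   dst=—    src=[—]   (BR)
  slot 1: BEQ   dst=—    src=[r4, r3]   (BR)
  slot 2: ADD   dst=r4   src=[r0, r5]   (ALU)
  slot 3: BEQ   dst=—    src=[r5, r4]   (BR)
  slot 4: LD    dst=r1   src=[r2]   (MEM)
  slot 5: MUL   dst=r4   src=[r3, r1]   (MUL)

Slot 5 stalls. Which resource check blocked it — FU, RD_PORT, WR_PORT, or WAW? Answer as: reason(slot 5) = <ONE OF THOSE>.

(0) want 1×BR +0rd +0wr — yes → AL2|MU2|ME1|BR0|rd5|wr4
(1) want 1×BR +2rd +0wr — FU → AL2|MU2|ME1|BR0|rd5|wr4
(2) want 1×ALU +2rd +1wr — yes → AL1|MU2|ME1|BR0|rd3|wr3
(3) want 1×BR +2rd +0wr — FU → AL1|MU2|ME1|BR0|rd3|wr3
(4) want 1×MEM +1rd +1wr — yes → AL1|MU2|ME0|BR0|rd2|wr2
(5) want 1×MUL +2rd +1wr — WAW → AL1|MU2|ME0|BR0|rd2|wr2

reason(slot 5) = WAW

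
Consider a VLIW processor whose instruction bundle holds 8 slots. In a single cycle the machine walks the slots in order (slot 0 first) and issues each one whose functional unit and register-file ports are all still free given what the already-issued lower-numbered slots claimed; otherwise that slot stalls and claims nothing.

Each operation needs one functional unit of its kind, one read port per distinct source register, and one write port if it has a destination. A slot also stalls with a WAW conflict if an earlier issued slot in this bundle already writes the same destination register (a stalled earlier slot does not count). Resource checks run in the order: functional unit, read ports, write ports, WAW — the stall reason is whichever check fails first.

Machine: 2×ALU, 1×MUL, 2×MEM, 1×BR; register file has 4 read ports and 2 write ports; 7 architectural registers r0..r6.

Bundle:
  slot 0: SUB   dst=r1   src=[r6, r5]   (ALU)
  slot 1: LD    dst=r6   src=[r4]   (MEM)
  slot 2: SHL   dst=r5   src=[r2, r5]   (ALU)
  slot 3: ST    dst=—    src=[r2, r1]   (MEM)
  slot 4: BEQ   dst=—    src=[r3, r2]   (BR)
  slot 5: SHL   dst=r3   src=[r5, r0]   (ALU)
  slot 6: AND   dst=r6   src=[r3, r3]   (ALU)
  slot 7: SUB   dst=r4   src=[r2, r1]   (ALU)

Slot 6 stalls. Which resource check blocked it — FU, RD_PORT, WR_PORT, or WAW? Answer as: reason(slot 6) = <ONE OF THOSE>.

reason(slot 6) = WR_PORT

  0. ALU→r1 ⇒ go  {1A/1Mu/2Ld/1B | 2r 1w}
  1. MEM→r6 ⇒ go  {1A/1Mu/1Ld/1B | 1r 0w}
  2. ALU→r5 ⇒ no(RD_PORT)  {1A/1Mu/1Ld/1B | 1r 0w}
  3. MEM ⇒ no(RD_PORT)  {1A/1Mu/1Ld/1B | 1r 0w}
  4. BR ⇒ no(RD_PORT)  {1A/1Mu/1Ld/1B | 1r 0w}
  5. ALU→r3 ⇒ no(RD_PORT)  {1A/1Mu/1Ld/1B | 1r 0w}
  6. ALU→r6 ⇒ no(WR_PORT)  {1A/1Mu/1Ld/1B | 1r 0w}
  7. ALU→r4 ⇒ no(RD_PORT)  {1A/1Mu/1Ld/1B | 1r 0w}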